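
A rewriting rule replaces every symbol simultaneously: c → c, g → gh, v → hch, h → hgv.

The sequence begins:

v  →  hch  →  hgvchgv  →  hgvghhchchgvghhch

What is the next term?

Replace each of the 17 characters of hgvghhchchgvghhch in place — hgv gh hch gh hgv hgv c hgv c hgv gh hch gh hgv hgv c hgv — and concatenate.

hgvghhchghhgvhgvchgvchgvghhchghhgvhgvchgv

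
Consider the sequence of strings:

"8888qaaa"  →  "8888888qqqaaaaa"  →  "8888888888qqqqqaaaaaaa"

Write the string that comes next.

8888888888888qqqqqqqaaaaaaaaa

Reading off run lengths: 8 runs 4, 7, 10; q runs 1, 3, 5; a runs 3, 5, 7 — each is linear in n (n = 1, 2, …).
At n = 4 the blocks have lengths 13, 7, 9.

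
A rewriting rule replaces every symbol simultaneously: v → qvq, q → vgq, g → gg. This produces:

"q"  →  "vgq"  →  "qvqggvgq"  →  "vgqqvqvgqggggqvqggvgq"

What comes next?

qvqggvgqvgqqvqvgqqvqggvgqggggggggvgqqvqvgqggggqvqggvgq

φ(vgqqvqvgqggggqvqggvgq) expands symbol-by-symbol to qvq gg vgq vgq qvq vgq qvq gg vgq gg gg gg gg vgq qvq vgq gg gg qvq gg vgq; joining the 21 pieces gives the next term.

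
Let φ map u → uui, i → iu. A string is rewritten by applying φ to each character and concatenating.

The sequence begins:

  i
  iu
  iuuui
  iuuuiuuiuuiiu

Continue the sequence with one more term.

iuuuiuuiuuiiuuuiuuiiuuuiuuiiuiuuui

Replace each of the 13 characters of iuuuiuuiuuiiu in place — iu uui uui uui iu uui uui iu uui uui iu iu uui — and concatenate.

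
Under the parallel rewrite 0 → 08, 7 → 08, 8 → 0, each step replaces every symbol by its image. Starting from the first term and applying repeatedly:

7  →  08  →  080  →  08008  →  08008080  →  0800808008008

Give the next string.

080080800800808008080

Applying the rule to each of the 13 symbols of 0800808008008 gives the pieces 08 0 08 08 0 08 0 08 08 0 08 08 0, which concatenate to the answer.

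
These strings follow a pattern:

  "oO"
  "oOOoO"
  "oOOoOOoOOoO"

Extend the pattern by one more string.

Every step duplicates the string with 'O' between the halves.
Doubling oOOoOOoOOoO with 'O' between the halves:

oOOoOOoOOoOOoOOoOOoOOoO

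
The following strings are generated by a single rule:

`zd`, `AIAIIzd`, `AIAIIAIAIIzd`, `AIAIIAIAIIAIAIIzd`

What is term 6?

AIAIIAIAIIAIAIIAIAIIAIAIIzd

Every step adds AIAII at the front: s(k+1) = AIAII·s(k).
From AIAIIAIAIIAIAIIzd, 2 further steps: AIAIIAIAIIAIAIIzd → AIAIIAIAIIAIAIIAIAIIzd → (answer).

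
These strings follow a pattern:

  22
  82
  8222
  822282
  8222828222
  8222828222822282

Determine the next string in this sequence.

Each term (from the third on) is the previous term followed by the one before it: term 3 = 82·22 = 8222.
The next term joins 8222828222822282 and 8222828222.

82228282228222828222828222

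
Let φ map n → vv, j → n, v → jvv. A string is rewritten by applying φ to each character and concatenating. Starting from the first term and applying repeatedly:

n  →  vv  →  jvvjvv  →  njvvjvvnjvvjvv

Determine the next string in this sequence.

φ(njvvjvvnjvvjvv) expands symbol-by-symbol to vv n jvv jvv n jvv jvv vv n jvv jvv n jvv jvv; joining the 14 pieces gives the next term.

vvnjvvjvvnjvvjvvvvnjvvjvvnjvvjvv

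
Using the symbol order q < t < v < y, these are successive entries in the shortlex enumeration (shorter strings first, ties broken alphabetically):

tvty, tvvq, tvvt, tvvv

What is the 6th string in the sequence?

tvyq

Stepping forward 2 times from tvvv: tvvv → tvvy, then the target.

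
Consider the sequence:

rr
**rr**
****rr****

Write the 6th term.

Each term wraps the previous one in ** on the left and ** on the right.
From ****rr****, 3 further steps: ****rr**** → ******rr****** → ********rr******** → (answer).

**********rr**********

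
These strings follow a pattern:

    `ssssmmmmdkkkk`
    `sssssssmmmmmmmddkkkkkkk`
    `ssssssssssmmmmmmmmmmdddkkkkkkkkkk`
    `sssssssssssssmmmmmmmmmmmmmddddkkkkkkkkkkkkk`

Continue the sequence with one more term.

The n-th term is 3n+1 s's then 3n+1 m's then n d's then 3n+1 k's (n = 1, 2, …).
For the next term, n = 5, so the run lengths are 16, 16, 5, 16.

ssssssssssssssssmmmmmmmmmmmmmmmmdddddkkkkkkkkkkkkkkkk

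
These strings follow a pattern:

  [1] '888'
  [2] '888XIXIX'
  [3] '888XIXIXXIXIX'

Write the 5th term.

888XIXIXXIXIXXIXIXXIXIX

Every step adds XIXIX to the end: s(k+1) = s(k)·XIXIX.
From 888XIXIXXIXIX, 2 further steps: 888XIXIXXIXIX → 888XIXIXXIXIXXIXIX → (answer).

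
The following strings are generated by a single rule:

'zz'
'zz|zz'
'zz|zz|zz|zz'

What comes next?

Each string is two copies of the previous one joined by '|'.
Doubling zz|zz|zz|zz with '|' between the halves:

zz|zz|zz|zz|zz|zz|zz|zz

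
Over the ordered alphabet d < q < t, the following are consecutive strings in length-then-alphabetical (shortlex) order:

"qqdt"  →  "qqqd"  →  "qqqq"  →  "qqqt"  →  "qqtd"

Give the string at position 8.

qtdd

Advancing 3 positions from qqtd through qqtd → qqtq → qqtt reaches term 8.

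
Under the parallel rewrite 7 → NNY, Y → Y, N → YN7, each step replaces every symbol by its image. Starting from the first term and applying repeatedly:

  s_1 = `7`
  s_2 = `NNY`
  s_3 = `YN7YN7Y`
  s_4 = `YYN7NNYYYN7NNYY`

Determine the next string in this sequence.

YYYN7NNYYN7YN7YYYYN7NNYYN7YN7YY

φ(YYN7NNYYYN7NNYY) expands symbol-by-symbol to Y Y YN7 NNY YN7 YN7 Y Y Y YN7 NNY YN7 YN7 Y Y; joining the 15 pieces gives the next term.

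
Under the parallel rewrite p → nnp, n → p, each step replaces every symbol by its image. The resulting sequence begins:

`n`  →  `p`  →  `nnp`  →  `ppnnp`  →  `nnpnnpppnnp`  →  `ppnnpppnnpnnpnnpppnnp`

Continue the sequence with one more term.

φ(ppnnpppnnpnnpnnpppnnp) expands symbol-by-symbol to nnp nnp p p nnp nnp nnp p p nnp p p nnp p p nnp nnp nnp p p nnp; joining the 21 pieces gives the next term.

nnpnnpppnnpnnpnnpppnnpppnnpppnnpnnpnnpppnnp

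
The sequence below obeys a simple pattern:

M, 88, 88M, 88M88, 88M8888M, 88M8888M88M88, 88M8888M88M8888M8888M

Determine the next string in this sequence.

From term 3 onward, concatenate the last term with the second-to-last: 88·M = 88M, 88M·88 = 88M88, …
The next term joins 88M8888M88M8888M8888M and 88M8888M88M88.

88M8888M88M8888M8888M88M8888M88M88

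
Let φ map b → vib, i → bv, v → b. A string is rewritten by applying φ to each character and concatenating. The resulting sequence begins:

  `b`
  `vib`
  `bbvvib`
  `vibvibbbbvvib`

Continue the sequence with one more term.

Replace each of the 13 characters of vibvibbbbvvib in place — b bv vib b bv vib vib vib vib b b bv vib — and concatenate.

bbvvibbbvvibvibvibvibbbbvvib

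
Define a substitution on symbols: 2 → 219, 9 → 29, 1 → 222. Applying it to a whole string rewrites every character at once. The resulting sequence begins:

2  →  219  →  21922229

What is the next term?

Expanding 21922229: 2→219, 1→222, 9→29, 2→219, 2→219, 2→219, 2→219, 9→29. Concatenated: 219 222 29 219 219 219 219 29.

2192222921921921921929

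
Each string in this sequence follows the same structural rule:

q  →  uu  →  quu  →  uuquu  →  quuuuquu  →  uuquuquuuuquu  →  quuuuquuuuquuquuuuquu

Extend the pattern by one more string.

uuquuquuuuquuquuuuquuuuquuquuuuquu

This is a Fibonacci-style word recurrence s(k) = s(k−2)·s(k−1): e.g. q·uu = quu.
Continuing: uuquuquuuuquu · quuuuquuuuquuquuuuquu gives term 8.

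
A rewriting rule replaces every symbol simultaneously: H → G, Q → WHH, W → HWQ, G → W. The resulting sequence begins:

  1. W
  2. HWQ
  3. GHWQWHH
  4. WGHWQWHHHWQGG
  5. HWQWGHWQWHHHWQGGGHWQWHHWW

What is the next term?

GHWQWHHHWQWGHWQWHHHWQGGGHWQWHHWWWGHWQWHHHWQGGHWQHWQ

Replace each of the 25 characters of HWQWGHWQWHHHWQGGGHWQWHHWW in place — G HWQ WHH HWQ W G HWQ WHH HWQ G G G HWQ WHH W W W G HWQ WHH HWQ G G HWQ HWQ — and concatenate.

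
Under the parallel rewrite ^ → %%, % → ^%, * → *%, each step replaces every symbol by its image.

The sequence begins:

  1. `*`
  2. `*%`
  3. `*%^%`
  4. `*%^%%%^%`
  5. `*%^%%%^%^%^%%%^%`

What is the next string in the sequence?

Rewriting the 16 symbols of *%^%%%^%^%^%%%^% one by one yields *% ^% %% ^% ^% ^% %% ^% %% ^% %% ^% ^% ^% %% ^%; concatenated:

*%^%%%^%^%^%%%^%%%^%%%^%^%^%%%^%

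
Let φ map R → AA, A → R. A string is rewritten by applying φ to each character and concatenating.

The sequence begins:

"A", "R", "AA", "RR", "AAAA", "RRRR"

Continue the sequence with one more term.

AAAAAAAA

Expanding RRRR: R→AA, R→AA, R→AA, R→AA. Concatenated: AA AA AA AA.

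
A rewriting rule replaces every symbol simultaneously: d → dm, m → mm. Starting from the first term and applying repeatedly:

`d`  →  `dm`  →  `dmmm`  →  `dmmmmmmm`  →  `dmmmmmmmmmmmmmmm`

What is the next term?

Replace each of the 16 characters of dmmmmmmmmmmmmmmm in place — dm mm mm mm mm mm mm mm mm mm mm mm mm mm mm mm — and concatenate.

dmmmmmmmmmmmmmmmmmmmmmmmmmmmmmmm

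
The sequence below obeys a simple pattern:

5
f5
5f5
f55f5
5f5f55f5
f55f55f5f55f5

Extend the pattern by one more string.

This is a Fibonacci-style word recurrence s(k) = s(k−2)·s(k−1): e.g. 5·f5 = 5f5.
So term 7 is 5f5f55f5·f55f55f5f55f5.

5f5f55f5f55f55f5f55f5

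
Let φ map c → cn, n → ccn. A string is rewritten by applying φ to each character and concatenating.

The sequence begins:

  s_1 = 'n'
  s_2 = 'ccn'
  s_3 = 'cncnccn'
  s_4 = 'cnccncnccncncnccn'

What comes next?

cnccncncnccncnccncncnccncnccncnccncncnccn

Applying the rule to each of the 17 symbols of cnccncnccncncnccn gives the pieces cn ccn cn cn ccn cn ccn cn cn ccn cn ccn cn ccn cn cn ccn, which concatenate to the answer.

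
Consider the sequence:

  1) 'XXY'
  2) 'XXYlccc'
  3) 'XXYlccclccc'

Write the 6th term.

Each term is the previous one with lccc appended.
From XXYlccclccc, 3 further steps: XXYlccclccc → XXYlccclccclccc → XXYlccclccclccclccc → (answer).

XXYlccclccclccclccclccc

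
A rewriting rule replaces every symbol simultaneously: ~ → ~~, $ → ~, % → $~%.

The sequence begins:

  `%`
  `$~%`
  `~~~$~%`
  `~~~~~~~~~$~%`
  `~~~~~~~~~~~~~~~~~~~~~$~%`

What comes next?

φ(~~~~~~~~~~~~~~~~~~~~~$~%) expands symbol-by-symbol to ~~ ~~ ~~ ~~ ~~ ~~ ~~ ~~ ~~ ~~ ~~ ~~ ~~ ~~ ~~ ~~ ~~ ~~ ~~ ~~ ~~ ~ ~~ $~%; joining the 24 pieces gives the next term.

~~~~~~~~~~~~~~~~~~~~~~~~~~~~~~~~~~~~~~~~~~~~~$~%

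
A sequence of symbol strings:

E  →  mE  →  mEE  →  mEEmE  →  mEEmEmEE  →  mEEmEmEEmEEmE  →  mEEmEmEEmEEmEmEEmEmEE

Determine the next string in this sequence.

This is a Fibonacci-style word recurrence s(k) = s(k−1)·s(k−2): e.g. mE·E = mEE.
So term 8 is mEEmEmEEmEEmEmEEmEmEE·mEEmEmEEmEEmE.

mEEmEmEEmEEmEmEEmEmEEmEEmEmEEmEEmE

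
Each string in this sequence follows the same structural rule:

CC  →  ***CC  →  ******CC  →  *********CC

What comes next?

************CC

The strings grow by a fixed prefix *** each time.
One more step from *********CC gives the answer.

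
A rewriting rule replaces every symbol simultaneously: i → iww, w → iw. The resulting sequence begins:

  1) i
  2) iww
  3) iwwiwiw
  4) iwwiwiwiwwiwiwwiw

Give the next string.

φ(iwwiwiwiwwiwiwwiw) expands symbol-by-symbol to iww iw iw iww iw iww iw iww iw iw iww iw iww iw iw iww iw; joining the 17 pieces gives the next term.

iwwiwiwiwwiwiwwiwiwwiwiwiwwiwiwwiwiwiwwiw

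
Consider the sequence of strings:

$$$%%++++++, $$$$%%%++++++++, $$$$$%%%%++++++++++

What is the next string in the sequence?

Term n consists of n $'s, followed by n-1 %'s, followed by 2n +'s, where the shown terms are n = 3, 4, 5.
Setting n = 6 gives 6, 5, 12 characters in each block.

$$$$$$%%%%%++++++++++++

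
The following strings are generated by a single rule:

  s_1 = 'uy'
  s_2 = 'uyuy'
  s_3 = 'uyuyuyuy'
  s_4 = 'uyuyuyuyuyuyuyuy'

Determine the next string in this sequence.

Each string is two copies of the previous one concatenated.
Doubling uyuyuyuyuyuyuyuy:

uyuyuyuyuyuyuyuyuyuyuyuyuyuyuyuy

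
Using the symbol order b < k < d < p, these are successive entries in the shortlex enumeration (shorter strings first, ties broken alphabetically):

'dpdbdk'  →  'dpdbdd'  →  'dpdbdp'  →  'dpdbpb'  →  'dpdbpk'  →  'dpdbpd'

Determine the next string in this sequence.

Treat dpdbpd as a base-4 numeral over the given alphabet and add one, carrying through any trailing p's.

dpdbpp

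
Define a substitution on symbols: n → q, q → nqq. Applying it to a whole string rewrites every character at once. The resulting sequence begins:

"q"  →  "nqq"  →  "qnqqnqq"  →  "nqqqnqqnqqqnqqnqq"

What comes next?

Replace each of the 17 characters of nqqqnqqnqqqnqqnqq in place — q nqq nqq nqq q nqq nqq q nqq nqq nqq q nqq nqq q nqq nqq — and concatenate.

qnqqnqqnqqqnqqnqqqnqqnqqnqqqnqqnqqqnqqnqq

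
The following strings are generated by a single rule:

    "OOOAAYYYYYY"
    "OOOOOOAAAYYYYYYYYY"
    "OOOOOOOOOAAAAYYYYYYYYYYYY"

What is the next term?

OOOOOOOOOOOOAAAAAYYYYYYYYYYYYYYY

Term n consists of 3n O's, followed by n+1 A's, followed by 3n+3 Y's (n = 1, 2, …).
Setting n = 4 gives 12, 5, 15 characters in each block.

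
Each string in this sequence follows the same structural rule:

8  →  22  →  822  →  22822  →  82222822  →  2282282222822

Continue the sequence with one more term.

This is a Fibonacci-style word recurrence s(k) = s(k−2)·s(k−1): e.g. 8·22 = 822.
Continuing: 82222822 · 2282282222822 gives term 7.

822228222282282222822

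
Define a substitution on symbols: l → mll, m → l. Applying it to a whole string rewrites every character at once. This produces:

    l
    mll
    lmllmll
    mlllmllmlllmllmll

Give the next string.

φ(mlllmllmlllmllmll) expands symbol-by-symbol to l mll mll mll l mll mll l mll mll mll l mll mll l mll mll; joining the 17 pieces gives the next term.

lmllmllmlllmllmlllmllmllmlllmllmlllmllmll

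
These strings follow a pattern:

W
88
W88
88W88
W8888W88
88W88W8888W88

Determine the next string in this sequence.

From term 3 onward, concatenate the second-to-last term with the last: W·88 = W88, 88·W88 = 88W88, …
So term 7 is W8888W88·88W88W8888W88.

W8888W8888W88W8888W88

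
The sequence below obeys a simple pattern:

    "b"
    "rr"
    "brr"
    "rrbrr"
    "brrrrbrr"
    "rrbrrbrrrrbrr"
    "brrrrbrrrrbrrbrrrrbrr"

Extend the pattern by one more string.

From term 3 onward, concatenate the second-to-last term with the last: b·rr = brr, rr·brr = rrbrr, …
The next term joins rrbrrbrrrrbrr and brrrrbrrrrbrrbrrrrbrr.

rrbrrbrrrrbrrbrrrrbrrrrbrrbrrrrbrr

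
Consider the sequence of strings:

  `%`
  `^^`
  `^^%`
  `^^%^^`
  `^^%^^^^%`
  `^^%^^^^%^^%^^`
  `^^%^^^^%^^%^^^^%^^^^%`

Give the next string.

^^%^^^^%^^%^^^^%^^^^%^^%^^^^%^^%^^

Each term (from the third on) is the previous term followed by the one before it: term 3 = ^^·% = ^^%.
Continuing: ^^%^^^^%^^%^^^^%^^^^% · ^^%^^^^%^^%^^ gives term 8.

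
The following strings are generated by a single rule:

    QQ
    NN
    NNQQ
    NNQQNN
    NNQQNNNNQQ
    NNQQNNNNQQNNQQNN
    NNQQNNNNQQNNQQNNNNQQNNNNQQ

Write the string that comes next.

NNQQNNNNQQNNQQNNNNQQNNNNQQNNQQNNNNQQNNQQNN

Each term (from the third on) is the previous term followed by the one before it: term 3 = NN·QQ = NNQQ.
So term 8 is NNQQNNNNQQNNQQNNNNQQNNNNQQ·NNQQNNNNQQNNQQNN.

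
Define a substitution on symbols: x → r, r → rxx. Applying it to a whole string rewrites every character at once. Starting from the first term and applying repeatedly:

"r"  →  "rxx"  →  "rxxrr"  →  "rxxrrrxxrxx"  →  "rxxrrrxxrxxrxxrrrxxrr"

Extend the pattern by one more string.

rxxrrrxxrxxrxxrrrxxrrrxxrrrxxrxxrxxrrrxxrxx

Replace each of the 21 characters of rxxrrrxxrxxrxxrrrxxrr in place — rxx r r rxx rxx rxx r r rxx r r rxx r r rxx rxx rxx r r rxx rxx — and concatenate.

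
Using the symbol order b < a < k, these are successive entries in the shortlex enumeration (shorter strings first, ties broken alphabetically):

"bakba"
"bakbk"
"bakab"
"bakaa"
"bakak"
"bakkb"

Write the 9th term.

bkbbb

Advancing 3 positions from bakkb through bakkb → bakka → bakkk reaches term 9.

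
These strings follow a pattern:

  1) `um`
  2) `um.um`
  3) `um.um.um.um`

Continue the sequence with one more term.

Every step duplicates the string with '.' between the halves.
Doubling um.um.um.um with '.' between the halves:

um.um.um.um.um.um.um.um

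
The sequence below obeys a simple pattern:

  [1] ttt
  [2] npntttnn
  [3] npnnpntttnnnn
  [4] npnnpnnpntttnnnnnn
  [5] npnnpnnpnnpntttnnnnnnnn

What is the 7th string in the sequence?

s(k+1) = npn·s(k)·nn, so each term gains npn as a prefix and nn as a suffix.
From npnnpnnpnnpntttnnnnnnnn, 2 further steps: npnnpnnpnnpntttnnnnnnnn → npnnpnnpnnpnnpntttnnnnnnnnnn → (answer).

npnnpnnpnnpnnpnnpntttnnnnnnnnnnnn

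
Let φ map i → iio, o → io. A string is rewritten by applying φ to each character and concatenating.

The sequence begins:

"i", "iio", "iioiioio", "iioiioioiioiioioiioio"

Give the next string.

φ(iioiioioiioiioioiioio) expands symbol-by-symbol to iio iio io iio iio io iio io iio iio io iio iio io iio io iio iio io iio io; joining the 21 pieces gives the next term.

iioiioioiioiioioiioioiioiioioiioiioioiioioiioiioioiioio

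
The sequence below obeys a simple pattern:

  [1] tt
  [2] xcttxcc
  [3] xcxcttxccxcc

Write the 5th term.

xcxcxcxcttxccxccxccxcc

s(k+1) = xc·s(k)·xcc, so each term gains xc as a prefix and xcc as a suffix.
From xcxcttxccxcc, 2 further steps: xcxcttxccxcc → xcxcxcttxccxccxcc → (answer).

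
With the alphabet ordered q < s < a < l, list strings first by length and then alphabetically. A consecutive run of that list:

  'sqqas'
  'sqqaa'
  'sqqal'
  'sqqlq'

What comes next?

sqqls

The successor of sqqlq increments the rightmost position that isn't already l and resets every position after it to q.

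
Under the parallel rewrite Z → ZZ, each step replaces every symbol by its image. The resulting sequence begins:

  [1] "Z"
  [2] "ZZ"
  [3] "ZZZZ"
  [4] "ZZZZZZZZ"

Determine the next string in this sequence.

ZZZZZZZZZZZZZZZZ

Apply φ to ZZZZZZZZ symbol by symbol: Z→ZZ, Z→ZZ, Z→ZZ, Z→ZZ, Z→ZZ, Z→ZZ, Z→ZZ, Z→ZZ; joined: ZZ ZZ ZZ ZZ ZZ ZZ ZZ ZZ.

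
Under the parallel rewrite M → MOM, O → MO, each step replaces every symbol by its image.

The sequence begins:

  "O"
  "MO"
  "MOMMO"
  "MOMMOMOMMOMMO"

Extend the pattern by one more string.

Rewriting the 13 symbols of MOMMOMOMMOMMO one by one yields MOM MO MOM MOM MO MOM MO MOM MOM MO MOM MOM MO; concatenated:

MOMMOMOMMOMMOMOMMOMOMMOMMOMOMMOMMO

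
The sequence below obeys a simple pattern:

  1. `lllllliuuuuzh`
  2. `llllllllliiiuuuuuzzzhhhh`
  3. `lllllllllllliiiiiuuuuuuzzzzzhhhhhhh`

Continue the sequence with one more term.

llllllllllllllliiiiiiiuuuuuuuzzzzzzzhhhhhhhhhh

The n-th term is 3n+3 l's then 2n-1 i's then n+3 u's then 2n-1 z's then 3n-2 h's (n = 1, 2, …).
Setting n = 4 gives 15, 7, 7, 7, 10 characters in each block.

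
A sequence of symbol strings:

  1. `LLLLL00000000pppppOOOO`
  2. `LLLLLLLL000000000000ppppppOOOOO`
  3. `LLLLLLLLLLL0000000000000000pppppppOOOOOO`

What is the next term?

LLLLLLLLLLLLLL00000000000000000000ppppppppOOOOOOO

Term n consists of 3n-1 L's, followed by 4n 0's, followed by n+3 p's, followed by n+2 O's, where the shown terms are n = 2, 3, 4.
At n = 5 the blocks have lengths 14, 20, 8, 7.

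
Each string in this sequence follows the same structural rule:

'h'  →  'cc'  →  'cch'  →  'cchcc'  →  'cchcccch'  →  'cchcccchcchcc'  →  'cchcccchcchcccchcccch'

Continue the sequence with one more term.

cchcccchcchcccchcccchcchcccchcchcc

Each term (from the third on) is the previous term followed by the one before it: term 3 = cc·h = cch.
So term 8 is cchcccchcchcccchcccch·cchcccchcchcc.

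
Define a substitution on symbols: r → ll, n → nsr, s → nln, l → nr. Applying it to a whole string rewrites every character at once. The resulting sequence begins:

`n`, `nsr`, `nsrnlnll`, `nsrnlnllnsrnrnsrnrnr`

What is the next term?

Replace each of the 20 characters of nsrnlnllnsrnrnsrnrnr in place — nsr nln ll nsr nr nsr nr nr nsr nln ll nsr ll nsr nln ll nsr ll nsr ll — and concatenate.

nsrnlnllnsrnrnsrnrnrnsrnlnllnsrllnsrnlnllnsrllnsrll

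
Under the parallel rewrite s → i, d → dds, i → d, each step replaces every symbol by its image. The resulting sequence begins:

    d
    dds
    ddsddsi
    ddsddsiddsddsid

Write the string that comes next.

Rewriting the 15 symbols of ddsddsiddsddsid one by one yields dds dds i dds dds i d dds dds i dds dds i d dds; concatenated:

ddsddsiddsddsidddsddsiddsddsiddds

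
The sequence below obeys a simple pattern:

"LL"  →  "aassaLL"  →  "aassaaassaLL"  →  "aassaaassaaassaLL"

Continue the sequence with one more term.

aassaaassaaassaaassaLL

Each term is the previous one with aassa prepended.
One more step from aassaaassaaassaLL gives the answer.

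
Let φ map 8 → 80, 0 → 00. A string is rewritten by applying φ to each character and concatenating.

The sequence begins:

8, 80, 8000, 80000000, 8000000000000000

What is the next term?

φ(8000000000000000) expands symbol-by-symbol to 80 00 00 00 00 00 00 00 00 00 00 00 00 00 00 00; joining the 16 pieces gives the next term.

80000000000000000000000000000000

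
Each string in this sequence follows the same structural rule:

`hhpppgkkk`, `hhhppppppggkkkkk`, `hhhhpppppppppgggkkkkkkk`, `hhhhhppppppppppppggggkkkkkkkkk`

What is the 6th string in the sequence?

hhhhhhhppppppppppppppppppggggggkkkkkkkkkkkkk

The n-th term is n+1 h's then 3n p's then n g's then 2n+1 k's (n = 1, 2, …).
At n = 6 the blocks have lengths 7, 18, 6, 13.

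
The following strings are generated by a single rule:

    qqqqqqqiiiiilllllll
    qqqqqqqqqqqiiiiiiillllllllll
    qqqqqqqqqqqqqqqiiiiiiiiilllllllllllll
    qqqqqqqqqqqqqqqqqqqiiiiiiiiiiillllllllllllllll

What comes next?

qqqqqqqqqqqqqqqqqqqqqqqiiiiiiiiiiiiilllllllllllllllllll

The n-th term is 4n-1 q's then 2n+1 i's then 3n+1 l's, where the shown terms are n = 2, 3, 4, 5.
At n = 6 the blocks have lengths 23, 13, 19.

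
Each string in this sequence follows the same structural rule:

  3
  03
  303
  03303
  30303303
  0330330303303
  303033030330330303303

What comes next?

0330330303303303033030330330303303

This is a Fibonacci-style word recurrence s(k) = s(k−2)·s(k−1): e.g. 3·03 = 303.
So term 8 is 0330330303303·303033030330330303303.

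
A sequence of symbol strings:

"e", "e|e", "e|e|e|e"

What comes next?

s(k+1) = s(k)·|·s(k) — each term doubles the last with '|' between the halves.
Doubling e|e|e|e with '|' between the halves:

e|e|e|e|e|e|e|e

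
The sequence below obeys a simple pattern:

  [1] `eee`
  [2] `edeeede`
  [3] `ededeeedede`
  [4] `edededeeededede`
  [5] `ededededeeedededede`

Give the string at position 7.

Each term wraps the previous one in ed on the left and de on the right.
From ededededeeedededede, 2 further steps: ededededeeedededede → edededededeeededededede → (answer).

ededededededeeedededededede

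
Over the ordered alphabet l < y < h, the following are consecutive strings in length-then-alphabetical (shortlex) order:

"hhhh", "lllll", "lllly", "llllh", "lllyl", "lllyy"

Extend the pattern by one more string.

Treat lllyy as a base-3 numeral over the given alphabet and add one, carrying through any trailing h's.

lllyh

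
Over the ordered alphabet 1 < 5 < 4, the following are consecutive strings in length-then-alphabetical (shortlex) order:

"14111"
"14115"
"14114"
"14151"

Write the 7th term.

Stepping forward 3 times from 14151: 14151 → 14155 → 14154, then the target.

14141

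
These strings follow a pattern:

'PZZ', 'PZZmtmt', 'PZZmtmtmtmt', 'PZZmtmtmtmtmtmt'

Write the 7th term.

PZZmtmtmtmtmtmtmtmtmtmtmtmt

Every step adds mtmt to the end: s(k+1) = s(k)·mtmt.
From PZZmtmtmtmtmtmt, 3 further steps: PZZmtmtmtmtmtmt → PZZmtmtmtmtmtmtmtmt → PZZmtmtmtmtmtmtmtmtmtmt → (answer).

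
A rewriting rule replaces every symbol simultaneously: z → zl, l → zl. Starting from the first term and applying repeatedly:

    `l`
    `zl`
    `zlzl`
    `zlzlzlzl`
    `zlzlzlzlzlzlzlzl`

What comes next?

zlzlzlzlzlzlzlzlzlzlzlzlzlzlzlzl

Replace each of the 16 characters of zlzlzlzlzlzlzlzl in place — zl zl zl zl zl zl zl zl zl zl zl zl zl zl zl zl — and concatenate.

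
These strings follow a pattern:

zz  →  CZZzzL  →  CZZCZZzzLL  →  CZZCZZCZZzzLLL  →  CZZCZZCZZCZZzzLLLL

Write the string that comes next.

CZZCZZCZZCZZCZZzzLLLLL

Each term wraps the previous one in CZZ on the left and L on the right.
So the next term is CZZ·CZZCZZCZZCZZzzLLLL·L.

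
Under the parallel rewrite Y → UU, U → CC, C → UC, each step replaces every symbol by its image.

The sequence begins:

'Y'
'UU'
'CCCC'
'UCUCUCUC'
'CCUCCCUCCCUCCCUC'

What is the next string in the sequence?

Rewriting the 16 symbols of CCUCCCUCCCUCCCUC one by one yields UC UC CC UC UC UC CC UC UC UC CC UC UC UC CC UC; concatenated:

UCUCCCUCUCUCCCUCUCUCCCUCUCUCCCUC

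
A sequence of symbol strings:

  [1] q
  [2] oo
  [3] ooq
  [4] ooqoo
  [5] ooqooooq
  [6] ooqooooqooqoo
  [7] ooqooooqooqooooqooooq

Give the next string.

From term 3 onward, concatenate the last term with the second-to-last: oo·q = ooq, ooq·oo = ooqoo, …
Continuing: ooqooooqooqooooqooooq · ooqooooqooqoo gives term 8.

ooqooooqooqooooqooooqooqooooqooqoo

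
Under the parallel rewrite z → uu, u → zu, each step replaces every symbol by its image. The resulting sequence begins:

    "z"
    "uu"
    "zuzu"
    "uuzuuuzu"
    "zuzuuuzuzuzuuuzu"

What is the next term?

Applying the rule to each of the 16 symbols of zuzuuuzuzuzuuuzu gives the pieces uu zu uu zu zu zu uu zu uu zu uu zu zu zu uu zu, which concatenate to the answer.

uuzuuuzuzuzuuuzuuuzuuuzuzuzuuuzu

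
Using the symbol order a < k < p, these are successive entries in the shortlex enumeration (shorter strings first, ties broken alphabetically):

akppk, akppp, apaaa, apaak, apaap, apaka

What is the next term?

apakk

The successor of apaka increments the rightmost position that isn't already p and resets every position after it to a.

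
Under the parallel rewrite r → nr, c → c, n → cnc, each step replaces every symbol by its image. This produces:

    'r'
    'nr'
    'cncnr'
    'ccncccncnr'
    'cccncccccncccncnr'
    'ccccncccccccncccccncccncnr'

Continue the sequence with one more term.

φ(ccccncccccccncccccncccncnr) expands symbol-by-symbol to c c c c cnc c c c c c c c cnc c c c c c cnc c c c cnc c cnc nr; joining the 26 pieces gives the next term.

cccccncccccccccncccccccncccccncccncnr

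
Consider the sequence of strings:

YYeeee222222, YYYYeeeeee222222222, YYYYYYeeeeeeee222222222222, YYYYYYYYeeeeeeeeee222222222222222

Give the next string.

Term n consists of 2n-2 Y's, followed by 2n e's, followed by 3n 2's, where the shown terms are n = 2, 3, 4, 5.
Setting n = 6 gives 10, 12, 18 characters in each block.

YYYYYYYYYYeeeeeeeeeeee222222222222222222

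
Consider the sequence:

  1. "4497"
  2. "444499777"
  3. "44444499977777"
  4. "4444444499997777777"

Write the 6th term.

44444444444499999977777777777

Each string has the form 4^{2n} 9^{n} 7^{2n-1} (n = 1, 2, …).
Setting n = 6 gives 12, 6, 11 characters in each block.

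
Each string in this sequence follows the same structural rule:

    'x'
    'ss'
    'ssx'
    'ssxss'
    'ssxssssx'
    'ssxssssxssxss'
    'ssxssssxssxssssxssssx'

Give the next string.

This is a Fibonacci-style word recurrence s(k) = s(k−1)·s(k−2): e.g. ss·x = ssx.
Continuing: ssxssssxssxssssxssssx · ssxssssxssxss gives term 8.

ssxssssxssxssssxssssxssxssssxssxss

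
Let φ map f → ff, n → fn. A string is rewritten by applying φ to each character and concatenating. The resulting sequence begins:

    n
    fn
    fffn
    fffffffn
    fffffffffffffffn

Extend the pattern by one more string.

Rewriting the 16 symbols of fffffffffffffffn one by one yields ff ff ff ff ff ff ff ff ff ff ff ff ff ff ff fn; concatenated:

fffffffffffffffffffffffffffffffn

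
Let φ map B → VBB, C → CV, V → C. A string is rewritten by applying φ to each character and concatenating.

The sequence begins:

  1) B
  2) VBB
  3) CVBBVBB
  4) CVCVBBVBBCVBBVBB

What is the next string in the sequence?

Applying the rule to each of the 16 symbols of CVCVBBVBBCVBBVBB gives the pieces CV C CV C VBB VBB C VBB VBB CV C VBB VBB C VBB VBB, which concatenate to the answer.

CVCCVCVBBVBBCVBBVBBCVCVBBVBBCVBBVBB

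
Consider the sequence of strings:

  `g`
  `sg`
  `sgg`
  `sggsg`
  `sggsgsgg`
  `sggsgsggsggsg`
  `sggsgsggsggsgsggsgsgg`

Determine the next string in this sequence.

sggsgsggsggsgsggsgsggsggsgsggsggsg

From term 3 onward, concatenate the last term with the second-to-last: sg·g = sgg, sgg·sg = sggsg, …
So term 8 is sggsgsggsggsgsggsgsgg·sggsgsggsggsg.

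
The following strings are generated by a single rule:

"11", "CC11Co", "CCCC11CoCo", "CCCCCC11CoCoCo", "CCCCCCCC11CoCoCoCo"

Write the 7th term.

CCCCCCCCCCCC11CoCoCoCoCoCo

Every step adds CC to the front and Co to the end of the previous string.
From CCCCCCCC11CoCoCoCo, 2 further steps: CCCCCCCC11CoCoCoCo → CCCCCCCCCC11CoCoCoCoCo → (answer).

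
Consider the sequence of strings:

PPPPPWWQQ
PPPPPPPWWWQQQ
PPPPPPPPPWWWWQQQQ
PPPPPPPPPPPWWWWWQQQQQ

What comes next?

PPPPPPPPPPPPPWWWWWWQQQQQQ

Reading off run lengths: P runs 5, 7, 9, 11; W runs 2, 3, 4, 5; Q runs 2, 3, 4, 5 — each is linear in n, where the shown terms are n = 2, 3, 4, 5.
For the next term, n = 6, so the run lengths are 13, 6, 6.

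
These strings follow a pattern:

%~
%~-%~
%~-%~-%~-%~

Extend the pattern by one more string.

Each string is two copies of the previous one joined by '-'.
One more doubling of %~-%~-%~-%~ gives the answer.

%~-%~-%~-%~-%~-%~-%~-%~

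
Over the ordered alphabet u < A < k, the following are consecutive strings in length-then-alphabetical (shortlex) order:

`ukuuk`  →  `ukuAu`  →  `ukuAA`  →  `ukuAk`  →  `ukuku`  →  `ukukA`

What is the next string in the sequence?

Treat ukukA as a base-3 numeral over the given alphabet and add one, carrying through any trailing k's.

ukukk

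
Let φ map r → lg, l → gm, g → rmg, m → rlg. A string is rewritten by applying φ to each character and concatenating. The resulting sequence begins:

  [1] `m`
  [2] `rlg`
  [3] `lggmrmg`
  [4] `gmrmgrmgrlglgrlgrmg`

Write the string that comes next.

rmgrlglgrlgrmglgrlgrmglggmrmggmrmglggmrmglgrlgrmg

Replace each of the 19 characters of gmrmgrmgrlglgrlgrmg in place — rmg rlg lg rlg rmg lg rlg rmg lg gm rmg gm rmg lg gm rmg lg rlg rmg — and concatenate.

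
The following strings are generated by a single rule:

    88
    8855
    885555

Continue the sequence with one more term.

88555555

The strings grow by a fixed suffix 55 each time.
So the next term is 885555·55.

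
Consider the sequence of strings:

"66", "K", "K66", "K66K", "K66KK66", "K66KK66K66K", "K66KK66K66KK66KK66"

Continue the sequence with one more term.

From term 3 onward, concatenate the last term with the second-to-last: K·66 = K66, K66·K = K66K, …
The next term joins K66KK66K66KK66KK66 and K66KK66K66K.

K66KK66K66KK66KK66K66KK66K66K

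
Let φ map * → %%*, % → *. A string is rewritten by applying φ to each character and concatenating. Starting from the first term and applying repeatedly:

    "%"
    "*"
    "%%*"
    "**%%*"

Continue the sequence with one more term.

Expanding **%%*: *→%%*, *→%%*, %→*, %→*, *→%%*. Concatenated: %%* %%* * * %%*.

%%*%%***%%*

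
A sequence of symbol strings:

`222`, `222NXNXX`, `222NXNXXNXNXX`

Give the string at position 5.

222NXNXXNXNXXNXNXXNXNXX

Each term is the previous one with NXNXX appended.
From 222NXNXXNXNXX, 2 further steps: 222NXNXXNXNXX → 222NXNXXNXNXXNXNXX → (answer).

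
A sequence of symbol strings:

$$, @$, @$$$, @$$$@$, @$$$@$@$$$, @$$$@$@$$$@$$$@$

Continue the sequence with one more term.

This is a Fibonacci-style word recurrence s(k) = s(k−1)·s(k−2): e.g. @$·$$ = @$$$.
Continuing: @$$$@$@$$$@$$$@$ · @$$$@$@$$$ gives term 7.

@$$$@$@$$$@$$$@$@$$$@$@$$$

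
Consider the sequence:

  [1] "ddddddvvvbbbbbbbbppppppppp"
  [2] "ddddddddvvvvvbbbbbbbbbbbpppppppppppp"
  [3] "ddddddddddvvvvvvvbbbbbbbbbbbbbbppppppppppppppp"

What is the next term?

Reading off run lengths: d runs 6, 8, 10; v runs 3, 5, 7; b runs 8, 11, 14; p runs 9, 12, 15 — each is linear in n, where the shown terms are n = 2, 3, 4.
At n = 5 the blocks have lengths 12, 9, 17, 18.

ddddddddddddvvvvvvvvvbbbbbbbbbbbbbbbbbpppppppppppppppppp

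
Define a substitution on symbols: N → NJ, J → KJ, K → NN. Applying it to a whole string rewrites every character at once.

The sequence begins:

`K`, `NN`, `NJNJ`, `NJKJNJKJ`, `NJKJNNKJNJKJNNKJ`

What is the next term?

Rewriting the 16 symbols of NJKJNNKJNJKJNNKJ one by one yields NJ KJ NN KJ NJ NJ NN KJ NJ KJ NN KJ NJ NJ NN KJ; concatenated:

NJKJNNKJNJNJNNKJNJKJNNKJNJNJNNKJ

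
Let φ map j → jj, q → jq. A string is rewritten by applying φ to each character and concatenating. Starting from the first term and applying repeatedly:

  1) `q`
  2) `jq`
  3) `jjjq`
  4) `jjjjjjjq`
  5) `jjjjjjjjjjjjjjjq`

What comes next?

φ(jjjjjjjjjjjjjjjq) expands symbol-by-symbol to jj jj jj jj jj jj jj jj jj jj jj jj jj jj jj jq; joining the 16 pieces gives the next term.

jjjjjjjjjjjjjjjjjjjjjjjjjjjjjjjq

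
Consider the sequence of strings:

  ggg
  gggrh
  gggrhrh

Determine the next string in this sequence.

Every step adds rh to the end: s(k+1) = s(k)·rh.
One more step from gggrhrh gives the answer.

gggrhrhrh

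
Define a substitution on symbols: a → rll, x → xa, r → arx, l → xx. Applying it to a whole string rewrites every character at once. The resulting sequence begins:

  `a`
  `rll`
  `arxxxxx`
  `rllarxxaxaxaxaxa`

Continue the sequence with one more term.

arxxxxxrllarxxaxarllxarllxarllxarllxarll

φ(rllarxxaxaxaxaxa) expands symbol-by-symbol to arx xx xx rll arx xa xa rll xa rll xa rll xa rll xa rll; joining the 16 pieces gives the next term.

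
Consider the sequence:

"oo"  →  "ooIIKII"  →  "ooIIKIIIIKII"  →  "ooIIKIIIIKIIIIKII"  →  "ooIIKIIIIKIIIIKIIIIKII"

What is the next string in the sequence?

ooIIKIIIIKIIIIKIIIIKIIIIKII

Each term is the previous one with IIKII appended.
So the next term is ooIIKIIIIKIIIIKIIIIKII·IIKII.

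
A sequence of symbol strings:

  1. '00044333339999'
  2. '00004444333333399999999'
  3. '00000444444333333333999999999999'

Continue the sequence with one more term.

00000044444444333333333339999999999999999

The n-th term is n+2 0's then 2n 4's then 2n+3 3's then 4n 9's (n = 1, 2, …).
At n = 4 the blocks have lengths 6, 8, 11, 16.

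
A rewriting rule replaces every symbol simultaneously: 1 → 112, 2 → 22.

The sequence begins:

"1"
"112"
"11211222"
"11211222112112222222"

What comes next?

Rewriting the 20 symbols of 11211222112112222222 one by one yields 112 112 22 112 112 22 22 22 112 112 22 112 112 22 22 22 22 22 22 22; concatenated:

112112221121122222221121122211211222222222222222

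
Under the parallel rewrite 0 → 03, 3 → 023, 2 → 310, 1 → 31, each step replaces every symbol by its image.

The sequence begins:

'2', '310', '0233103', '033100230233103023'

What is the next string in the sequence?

Rewriting the 18 symbols of 033100230233103023 one by one yields 03 023 023 31 03 03 310 023 03 310 023 023 31 03 023 03 310 023; concatenated:

0302302331030331002303310023023310302303310023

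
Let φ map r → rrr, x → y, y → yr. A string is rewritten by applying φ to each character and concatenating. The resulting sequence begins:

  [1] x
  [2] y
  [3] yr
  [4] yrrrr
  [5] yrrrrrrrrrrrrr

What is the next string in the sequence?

Rewriting the 14 symbols of yrrrrrrrrrrrrr one by one yields yr rrr rrr rrr rrr rrr rrr rrr rrr rrr rrr rrr rrr rrr; concatenated:

yrrrrrrrrrrrrrrrrrrrrrrrrrrrrrrrrrrrrrrrr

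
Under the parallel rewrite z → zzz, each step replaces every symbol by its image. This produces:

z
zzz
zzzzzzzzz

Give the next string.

zzzzzzzzzzzzzzzzzzzzzzzzzzz

Apply φ to zzzzzzzzz symbol by symbol: z→zzz, z→zzz, z→zzz, z→zzz, z→zzz, z→zzz, z→zzz, z→zzz, z→zzz; joined: zzz zzz zzz zzz zzz zzz zzz zzz zzz.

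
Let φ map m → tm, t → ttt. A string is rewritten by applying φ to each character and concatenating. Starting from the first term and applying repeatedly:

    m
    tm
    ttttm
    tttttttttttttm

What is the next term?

ttttttttttttttttttttttttttttttttttttttttm

φ(tttttttttttttm) expands symbol-by-symbol to ttt ttt ttt ttt ttt ttt ttt ttt ttt ttt ttt ttt ttt tm; joining the 14 pieces gives the next term.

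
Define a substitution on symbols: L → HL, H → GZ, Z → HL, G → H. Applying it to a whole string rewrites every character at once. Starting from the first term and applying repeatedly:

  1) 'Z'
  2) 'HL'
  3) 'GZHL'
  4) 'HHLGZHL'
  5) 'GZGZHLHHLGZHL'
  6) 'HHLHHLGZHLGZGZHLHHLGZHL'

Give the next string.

Replace each of the 23 characters of HHLHHLGZHLGZGZHLHHLGZHL in place — GZ GZ HL GZ GZ HL H HL GZ HL H HL H HL GZ HL GZ GZ HL H HL GZ HL — and concatenate.

GZGZHLGZGZHLHHLGZHLHHLHHLGZHLGZGZHLHHLGZHL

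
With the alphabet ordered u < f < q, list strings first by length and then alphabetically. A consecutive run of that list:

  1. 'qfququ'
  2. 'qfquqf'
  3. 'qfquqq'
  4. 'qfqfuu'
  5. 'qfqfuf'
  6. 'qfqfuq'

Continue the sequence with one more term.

The successor of qfqfuq increments the rightmost position that isn't already q and resets every position after it to u.

qfqffu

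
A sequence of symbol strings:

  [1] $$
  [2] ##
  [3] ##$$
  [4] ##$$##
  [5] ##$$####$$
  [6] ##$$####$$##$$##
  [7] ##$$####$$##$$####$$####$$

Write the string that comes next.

This is a Fibonacci-style word recurrence s(k) = s(k−1)·s(k−2): e.g. ##·$$ = ##$$.
So term 8 is ##$$####$$##$$####$$####$$·##$$####$$##$$##.

##$$####$$##$$####$$####$$##$$####$$##$$##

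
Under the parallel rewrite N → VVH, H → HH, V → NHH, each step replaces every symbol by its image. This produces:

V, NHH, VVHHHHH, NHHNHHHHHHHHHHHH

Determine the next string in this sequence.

φ(NHHNHHHHHHHHHHHH) expands symbol-by-symbol to VVH HH HH VVH HH HH HH HH HH HH HH HH HH HH HH HH; joining the 16 pieces gives the next term.

VVHHHHHVVHHHHHHHHHHHHHHHHHHHHHHHHH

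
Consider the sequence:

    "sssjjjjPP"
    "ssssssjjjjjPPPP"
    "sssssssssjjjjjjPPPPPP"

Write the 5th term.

sssssssssssssssjjjjjjjjPPPPPPPPPP

Each string has the form s^{3n} j^{n+3} P^{2n} (n = 1, 2, …).
At n = 5 the blocks have lengths 15, 8, 10.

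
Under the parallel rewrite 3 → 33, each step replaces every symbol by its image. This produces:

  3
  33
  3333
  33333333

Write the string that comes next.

Apply φ to 33333333 symbol by symbol: 3→33, 3→33, 3→33, 3→33, 3→33, 3→33, 3→33, 3→33; joined: 33 33 33 33 33 33 33 33.

3333333333333333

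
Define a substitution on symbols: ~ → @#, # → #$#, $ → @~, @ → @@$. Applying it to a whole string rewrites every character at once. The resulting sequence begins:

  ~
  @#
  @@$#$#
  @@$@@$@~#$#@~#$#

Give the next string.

@@$@@$@~@@$@@$@~@@$@##$#@~#$#@@$@##$#@~#$#

φ(@@$@@$@~#$#@~#$#) expands symbol-by-symbol to @@$ @@$ @~ @@$ @@$ @~ @@$ @# #$# @~ #$# @@$ @# #$# @~ #$#; joining the 16 pieces gives the next term.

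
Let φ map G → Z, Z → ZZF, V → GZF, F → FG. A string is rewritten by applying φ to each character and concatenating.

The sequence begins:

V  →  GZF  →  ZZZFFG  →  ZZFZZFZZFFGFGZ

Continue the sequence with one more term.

Rewriting the 14 symbols of ZZFZZFZZFFGFGZ one by one yields ZZF ZZF FG ZZF ZZF FG ZZF ZZF FG FG Z FG Z ZZF; concatenated:

ZZFZZFFGZZFZZFFGZZFZZFFGFGZFGZZZF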